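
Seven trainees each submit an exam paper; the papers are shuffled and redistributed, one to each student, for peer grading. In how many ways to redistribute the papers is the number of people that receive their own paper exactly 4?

70

Pick the 4 fixed positions: C(7,4) = 35 ways.
The remaining 3 must be deranged: !3 = 2.
Total: 35 × 2 = 70.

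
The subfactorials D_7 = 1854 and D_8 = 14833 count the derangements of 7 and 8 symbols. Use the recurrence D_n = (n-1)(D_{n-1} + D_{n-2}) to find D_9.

D_9 = (9-1)·(D_8 + D_7) = 8·(14833 + 1854) = 8·16687 = 133496.

133496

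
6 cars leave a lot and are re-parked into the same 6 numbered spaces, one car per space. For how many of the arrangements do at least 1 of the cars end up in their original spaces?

455

Sum C(6,i)·!(6-i) for i = 1..6:
  i=1: C(6,1)·!5 = 6·44 = 264
  i=2: C(6,2)·!4 = 15·9 = 135
  i=3: C(6,3)·!3 = 20·2 = 40
  i=4: C(6,4)·!2 = 15·1 = 15
  i=5: C(6,5)·!1 = 6·0 = 0
  i=6: C(6,6)·!0 = 1·1 = 1
Total = 455.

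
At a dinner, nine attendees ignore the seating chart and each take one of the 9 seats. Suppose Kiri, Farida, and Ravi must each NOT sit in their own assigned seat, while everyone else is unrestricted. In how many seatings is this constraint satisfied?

Let A_j be the event that the j-th constrained one is fixed. By inclusion-exclusion over the 3 events:
Σ_{j=0}^{3} (-1)^j C(3,j)(9-j)!
= C(3,0)·9! - C(3,1)·8! + C(3,2)·7! - C(3,3)·6!
= 362880 - 120960 + 15120 - 720
= 256320

256320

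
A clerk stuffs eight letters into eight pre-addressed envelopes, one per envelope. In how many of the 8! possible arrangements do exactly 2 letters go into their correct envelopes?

7420

Pick the 2 fixed positions: C(8,2) = 28 ways.
The other 6 form a derangement: !6 = 265.
Total: 28 × 265 = 7420.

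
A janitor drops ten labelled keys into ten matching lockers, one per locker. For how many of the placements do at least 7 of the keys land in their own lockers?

286

# with exactly i fixed is C(10,i)·!(10-i); sum over i=7..10:
  i=7: C(10,7)·!3 = 120·2 = 240
  i=8: C(10,8)·!2 = 45·1 = 45
  i=9: C(10,9)·!1 = 10·0 = 0
  i=10: C(10,10)·!0 = 1·1 = 1
Total = 286.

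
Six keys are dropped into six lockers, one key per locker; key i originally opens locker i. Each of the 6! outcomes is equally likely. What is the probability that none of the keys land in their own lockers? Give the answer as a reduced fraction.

Favorable outcomes: !6 = 265.
Total outcomes: 6! = 720.
Probability = 265/720 = 53/144.

53/144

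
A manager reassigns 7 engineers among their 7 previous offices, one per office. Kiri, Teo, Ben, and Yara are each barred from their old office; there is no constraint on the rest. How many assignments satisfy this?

2790

Inclusion-exclusion on the 4 forbidden self-matches:
Σ_{j=0}^{4} (-1)^j C(4,j)(7-j)!
= C(4,0)·7! - C(4,1)·6! + C(4,2)·5! - C(4,3)·4! + C(4,4)·3!
= 5040 - 2880 + 720 - 96 + 6
= 2790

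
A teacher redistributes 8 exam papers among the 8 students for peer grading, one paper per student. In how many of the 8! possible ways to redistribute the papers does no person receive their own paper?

14833

Recurrence: !8 = 8·!7 + (-1)^8.
!8 = 8·1854 + 1 = 14833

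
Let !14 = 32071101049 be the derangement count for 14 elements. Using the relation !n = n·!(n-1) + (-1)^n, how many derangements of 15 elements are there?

!15 = 15·32071101049 - 1 = 481066515734.

481066515734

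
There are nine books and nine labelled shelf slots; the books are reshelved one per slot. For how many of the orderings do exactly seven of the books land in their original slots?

36

Pick the 7 fixed positions: C(9,7) = 36 ways.
The remaining 2 must be deranged: !2 = 1.
Total: 36 × 1 = 36.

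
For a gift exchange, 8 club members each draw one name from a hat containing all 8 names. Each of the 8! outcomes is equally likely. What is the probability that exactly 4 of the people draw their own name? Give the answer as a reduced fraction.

Favorable outcomes: C(8,4)·!4 = 70·9 = 630.
Total outcomes: 8! = 40320.
Probability = 630/40320 = 1/64.

1/64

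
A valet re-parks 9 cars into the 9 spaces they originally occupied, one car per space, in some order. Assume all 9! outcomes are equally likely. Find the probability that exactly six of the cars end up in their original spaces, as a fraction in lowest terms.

1/2160

Favorable outcomes: C(9,6)·!3 = 84·2 = 168.
Total outcomes: 9! = 362880.
Probability = 168/362880 = 1/2160.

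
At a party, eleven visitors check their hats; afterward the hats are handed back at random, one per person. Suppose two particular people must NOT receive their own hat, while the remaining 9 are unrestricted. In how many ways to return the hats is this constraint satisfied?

33022080

Inclusion-exclusion on the 2 forbidden self-matches:
Σ_{j=0}^{2} (-1)^j C(2,j)(11-j)!
= C(2,0)·11! - C(2,1)·10! + C(2,2)·9!
= 39916800 - 7257600 + 362880
= 33022080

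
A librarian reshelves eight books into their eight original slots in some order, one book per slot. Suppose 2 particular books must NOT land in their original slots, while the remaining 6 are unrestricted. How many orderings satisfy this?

30960

Let A_j be the event that the j-th constrained one is fixed. By inclusion-exclusion over the 2 events:
Σ_{j=0}^{2} (-1)^j C(2,j)(8-j)!
= C(2,0)·8! - C(2,1)·7! + C(2,2)·6!
= 40320 - 10080 + 720
= 30960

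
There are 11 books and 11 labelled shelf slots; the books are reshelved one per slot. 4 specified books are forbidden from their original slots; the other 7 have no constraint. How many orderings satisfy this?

27422640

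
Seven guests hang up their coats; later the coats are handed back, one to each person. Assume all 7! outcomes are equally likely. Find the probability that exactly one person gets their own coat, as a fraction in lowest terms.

Favorable outcomes: C(7,1)·!6 = 7·265 = 1855.
Total outcomes: 7! = 5040.
Probability = 1855/5040 = 53/144.

53/144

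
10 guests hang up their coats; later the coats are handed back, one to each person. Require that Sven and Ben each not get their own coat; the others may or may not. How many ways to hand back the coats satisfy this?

Inclusion-exclusion on the 2 forbidden self-matches:
Σ_{j=0}^{2} (-1)^j C(2,j)(10-j)!
= C(2,0)·10! - C(2,1)·9! + C(2,2)·8!
= 3628800 - 725760 + 40320
= 2943360

2943360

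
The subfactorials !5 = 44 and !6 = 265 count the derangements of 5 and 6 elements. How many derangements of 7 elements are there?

!7 = (7-1)·(!6 + !5) = 6·(265 + 44) = 6·309 = 1854.

1854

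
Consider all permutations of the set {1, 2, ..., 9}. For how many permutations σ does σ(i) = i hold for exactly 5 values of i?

Choose which 5 of the 9 are fixed: C(9,5) = 126.
The remaining 4 must be deranged: !4 = 9.
Total: 126 × 9 = 1134.

1134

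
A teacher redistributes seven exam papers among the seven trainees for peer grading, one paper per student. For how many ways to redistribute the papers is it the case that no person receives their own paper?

1854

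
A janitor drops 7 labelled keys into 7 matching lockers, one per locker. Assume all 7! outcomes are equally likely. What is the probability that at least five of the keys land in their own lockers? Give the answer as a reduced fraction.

Favorable outcomes: Σ_{i≥5} C(7,i)·!(7-i) = 21·1 + 7·0 + 1·1 = 22.
Total outcomes: 7! = 5040.
Probability = 22/5040 = 11/2520.

11/2520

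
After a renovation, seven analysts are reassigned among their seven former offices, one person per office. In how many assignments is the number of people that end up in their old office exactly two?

924

Choose which 2 of the 7 are fixed: C(7,2) = 21.
The other 5 form a derangement: !5 = 44.
Total: 21 × 44 = 924.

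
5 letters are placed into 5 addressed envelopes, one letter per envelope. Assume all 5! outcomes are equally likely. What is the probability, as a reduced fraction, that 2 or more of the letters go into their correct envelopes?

31/120

Favorable outcomes: Σ_{i≥2} C(5,i)·!(5-i) = 10·2 + 10·1 + 5·0 + 1·1 = 31.
Total outcomes: 5! = 120.
Probability = 31/120 = 31/120.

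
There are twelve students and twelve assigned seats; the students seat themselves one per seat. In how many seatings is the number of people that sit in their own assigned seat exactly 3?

Pick the 3 fixed positions: C(12,3) = 220 ways.
The other 9 form a derangement: !9 = 133496.
Total: 220 × 133496 = 29369120.

29369120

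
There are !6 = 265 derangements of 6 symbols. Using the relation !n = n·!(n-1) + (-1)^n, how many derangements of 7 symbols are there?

1854

!7 = 7·265 - 1 = 1854.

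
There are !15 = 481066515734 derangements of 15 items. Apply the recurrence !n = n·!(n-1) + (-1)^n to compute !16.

7697064251745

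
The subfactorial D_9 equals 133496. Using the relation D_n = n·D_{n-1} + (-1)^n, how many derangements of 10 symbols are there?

1334961

D_10 = 10·133496 + 1 = 1334961.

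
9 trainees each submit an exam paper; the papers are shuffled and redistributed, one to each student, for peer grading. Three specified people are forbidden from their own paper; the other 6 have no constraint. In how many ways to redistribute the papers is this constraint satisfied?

Let A_j be the event that the j-th constrained one is fixed. By inclusion-exclusion over the 3 events:
Σ_{j=0}^{3} (-1)^j C(3,j)(9-j)!
= C(3,0)·9! - C(3,1)·8! + C(3,2)·7! - C(3,3)·6!
= 362880 - 120960 + 15120 - 720
= 256320

256320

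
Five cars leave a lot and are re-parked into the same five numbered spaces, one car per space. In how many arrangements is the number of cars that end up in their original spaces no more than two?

109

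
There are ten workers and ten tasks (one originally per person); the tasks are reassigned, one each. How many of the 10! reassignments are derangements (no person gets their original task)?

By inclusion-exclusion, !10 = Σ (-1)^k · 10!/k! for k=0..10
= 10! - 10!/1! + 10!/2! - 10!/3! + 10!/4! - 10!/5! + 10!/6! - 10!/7! + 10!/8! - 10!/9! + 10!/10!
= 3628800 - 3628800 + 1814400 - 604800 + 151200 - 30240 + 5040 - 720 + 90 - 10 + 1
= 1334961

1334961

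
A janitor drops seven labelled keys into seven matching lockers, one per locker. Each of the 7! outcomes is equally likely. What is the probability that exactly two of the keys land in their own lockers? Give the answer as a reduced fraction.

11/60

Favorable outcomes: C(7,2)·!5 = 21·44 = 924.
Total outcomes: 7! = 5040.
Probability = 924/5040 = 11/60.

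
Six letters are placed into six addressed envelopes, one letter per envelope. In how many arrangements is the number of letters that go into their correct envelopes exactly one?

Choose which one of the 6 is fixed: C(6,1) = 6.
The remaining 5 must be deranged: !5 = 44.
Total: 6 × 44 = 264.

264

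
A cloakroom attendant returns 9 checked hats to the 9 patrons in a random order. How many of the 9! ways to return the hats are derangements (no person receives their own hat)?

133496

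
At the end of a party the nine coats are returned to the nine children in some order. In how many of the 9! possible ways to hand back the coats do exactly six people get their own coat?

Choose which 6 of the 9 are fixed: C(9,6) = 84.
The other 3 form a derangement: !3 = 2.
Total: 84 × 2 = 168.

168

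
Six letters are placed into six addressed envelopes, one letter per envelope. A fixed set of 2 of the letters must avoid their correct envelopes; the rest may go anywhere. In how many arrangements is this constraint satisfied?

Let A_j be the event that the j-th constrained one is fixed. By inclusion-exclusion over the 2 events:
Σ_{j=0}^{2} (-1)^j C(2,j)(6-j)!
= C(2,0)·6! - C(2,1)·5! + C(2,2)·4!
= 720 - 240 + 24
= 504

504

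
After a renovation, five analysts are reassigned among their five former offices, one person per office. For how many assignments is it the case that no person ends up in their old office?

The subfactorial !5 = [5!/e] (nearest integer).
5! = 120, and 120/e ≈ 44.15, so !5 = 44.

44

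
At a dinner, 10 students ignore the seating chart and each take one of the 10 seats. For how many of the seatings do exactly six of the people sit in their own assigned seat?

1890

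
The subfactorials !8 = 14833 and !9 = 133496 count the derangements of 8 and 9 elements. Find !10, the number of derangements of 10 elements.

1334961

!10 = (10-1)·(!9 + !8) = 9·(133496 + 14833) = 9·148329 = 1334961.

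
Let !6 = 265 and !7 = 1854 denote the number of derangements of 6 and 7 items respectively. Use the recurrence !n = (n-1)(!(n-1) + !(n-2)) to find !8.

14833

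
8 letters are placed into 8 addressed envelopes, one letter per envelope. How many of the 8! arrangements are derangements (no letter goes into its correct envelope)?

14833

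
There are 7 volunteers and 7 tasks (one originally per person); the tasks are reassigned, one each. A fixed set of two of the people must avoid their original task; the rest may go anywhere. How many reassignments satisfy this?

3720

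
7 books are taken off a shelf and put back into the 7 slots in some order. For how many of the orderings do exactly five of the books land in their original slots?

21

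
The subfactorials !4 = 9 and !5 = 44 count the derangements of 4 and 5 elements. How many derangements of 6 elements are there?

!6 = (6-1)·(!5 + !4) = 5·(44 + 9) = 5·53 = 265.

265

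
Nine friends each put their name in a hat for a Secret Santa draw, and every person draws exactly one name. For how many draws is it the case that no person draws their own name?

!9 = 9! · Σ_{k=0}^{9} (-1)^k/k!
= 9! - 9!/1! + 9!/2! - 9!/3! + 9!/4! - 9!/5! + 9!/6! - 9!/7! + 9!/8! - 9!/9!
= 362880 - 362880 + 181440 - 60480 + 15120 - 3024 + 504 - 72 + 9 - 1
= 133496

133496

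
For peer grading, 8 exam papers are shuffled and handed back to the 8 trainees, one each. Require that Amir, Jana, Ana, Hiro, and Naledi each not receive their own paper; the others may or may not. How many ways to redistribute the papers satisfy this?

Let A_j be the event that the j-th constrained one is fixed. By inclusion-exclusion over the 5 events:
Σ_{j=0}^{5} (-1)^j C(5,j)(8-j)!
= C(5,0)·8! - C(5,1)·7! + C(5,2)·6! - C(5,3)·5! + C(5,4)·4! - C(5,5)·3!
= 40320 - 25200 + 7200 - 1200 + 120 - 6
= 21234

21234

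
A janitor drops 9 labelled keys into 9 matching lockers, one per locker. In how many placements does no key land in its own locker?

133496

Recurrence: !9 = 9·!8 + (-1)^9.
!9 = 9·14833 - 1 = 133496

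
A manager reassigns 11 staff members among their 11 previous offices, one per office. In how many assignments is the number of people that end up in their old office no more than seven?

# with exactly i fixed is C(11,i)·!(11-i); sum over i=0..7:
  i=0: C(11,0)·!11 = 1·14684570 = 14684570
  i=1: C(11,1)·!10 = 11·1334961 = 14684571
  i=2: C(11,2)·!9 = 55·133496 = 7342280
  i=3: C(11,3)·!8 = 165·14833 = 2447445
  i=4: C(11,4)·!7 = 330·1854 = 611820
  i=5: C(11,5)·!6 = 462·265 = 122430
  i=6: C(11,6)·!5 = 462·44 = 20328
  i=7: C(11,7)·!4 = 330·9 = 2970
Total = 39916414.

39916414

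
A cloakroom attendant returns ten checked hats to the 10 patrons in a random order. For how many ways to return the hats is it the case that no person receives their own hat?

Recurrence: !10 = 9·(!9 + !8).
!10 = 9·(133496 + 14833) = 9·148329 = 1334961

1334961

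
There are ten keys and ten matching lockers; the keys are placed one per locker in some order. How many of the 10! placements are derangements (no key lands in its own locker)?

Recurrence: !10 = 10·!9 + (-1)^10.
!10 = 10·133496 + 1 = 1334961

1334961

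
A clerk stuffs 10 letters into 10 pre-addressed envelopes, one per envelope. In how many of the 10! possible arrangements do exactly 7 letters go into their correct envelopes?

240

Choose which 7 of the 10 are fixed: C(10,7) = 120.
The other 3 form a derangement: !3 = 2.
Total: 120 × 2 = 240.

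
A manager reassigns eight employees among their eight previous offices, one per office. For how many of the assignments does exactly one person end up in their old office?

Pick the single fixed position: C(8,1) = 8 ways.
The remaining 7 must be deranged: !7 = 1854.
Total: 8 × 1854 = 14832.

14832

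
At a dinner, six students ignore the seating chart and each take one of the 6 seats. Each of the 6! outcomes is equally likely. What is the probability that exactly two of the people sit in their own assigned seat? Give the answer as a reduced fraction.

3/16

Favorable outcomes: C(6,2)·!4 = 15·9 = 135.
Total outcomes: 6! = 720.
Probability = 135/720 = 3/16.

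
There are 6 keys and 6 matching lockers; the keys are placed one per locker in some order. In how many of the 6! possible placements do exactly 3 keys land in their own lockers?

40

Pick the 3 fixed positions: C(6,3) = 20 ways.
The remaining 3 must be deranged: !3 = 2.
Total: 20 × 2 = 40.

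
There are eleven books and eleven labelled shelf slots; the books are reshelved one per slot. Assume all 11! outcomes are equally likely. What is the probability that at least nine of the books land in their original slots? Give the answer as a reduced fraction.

1/712800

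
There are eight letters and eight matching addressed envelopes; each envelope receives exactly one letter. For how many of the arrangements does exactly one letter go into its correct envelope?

14832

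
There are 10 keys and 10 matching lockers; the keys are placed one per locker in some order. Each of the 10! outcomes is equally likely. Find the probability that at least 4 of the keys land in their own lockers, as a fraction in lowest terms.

Favorable outcomes: Σ_{i≥4} C(10,i)·!(10-i) = 210·265 + 252·44 + 210·9 + 120·2 + 45·1 + 10·0 + 1·1 = 68914.
Total outcomes: 10! = 3628800.
Probability = 68914/3628800 = 34457/1814400.

34457/1814400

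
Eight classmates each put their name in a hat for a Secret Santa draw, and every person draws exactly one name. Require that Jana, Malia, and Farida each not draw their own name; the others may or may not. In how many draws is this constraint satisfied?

27240

Inclusion-exclusion on the 3 forbidden self-matches:
Σ_{j=0}^{3} (-1)^j C(3,j)(8-j)!
= C(3,0)·8! - C(3,1)·7! + C(3,2)·6! - C(3,3)·5!
= 40320 - 15120 + 2160 - 120
= 27240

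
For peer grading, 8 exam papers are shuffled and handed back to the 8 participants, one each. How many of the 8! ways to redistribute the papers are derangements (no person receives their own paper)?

Use !n = (n-1)(!(n-1) + !(n-2)).
!8 = 7·(1854 + 265) = 7·2119 = 14833

14833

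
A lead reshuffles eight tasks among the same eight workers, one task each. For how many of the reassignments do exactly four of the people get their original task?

630

Pick the 4 fixed positions: C(8,4) = 70 ways.
The remaining 4 must be deranged: !4 = 9.
Total: 70 × 9 = 630.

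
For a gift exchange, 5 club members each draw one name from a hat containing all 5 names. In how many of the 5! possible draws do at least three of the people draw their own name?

11

Sum C(5,i)·!(5-i) for i = 3..5:
  i=3: C(5,3)·!2 = 10·1 = 10
  i=4: C(5,4)·!1 = 5·0 = 0
  i=5: C(5,5)·!0 = 1·1 = 1
Total = 11.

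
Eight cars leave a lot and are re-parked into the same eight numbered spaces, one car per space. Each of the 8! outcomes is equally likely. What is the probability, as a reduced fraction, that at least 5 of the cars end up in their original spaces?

47/13440

Favorable outcomes: Σ_{i≥5} C(8,i)·!(8-i) = 56·2 + 28·1 + 8·0 + 1·1 = 141.
Total outcomes: 8! = 40320.
Probability = 141/40320 = 47/13440.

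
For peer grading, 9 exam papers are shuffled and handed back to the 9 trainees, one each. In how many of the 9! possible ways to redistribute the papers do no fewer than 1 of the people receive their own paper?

229384

Sum C(9,i)·!(9-i) for i = 1..9:
  i=1: C(9,1)·!8 = 9·14833 = 133497
  i=2: C(9,2)·!7 = 36·1854 = 66744
  i=3: C(9,3)·!6 = 84·265 = 22260
  i=4: C(9,4)·!5 = 126·44 = 5544
  i=5: C(9,5)·!4 = 126·9 = 1134
  i=6: C(9,6)·!3 = 84·2 = 168
  i=7: C(9,7)·!2 = 36·1 = 36
  i=8: C(9,8)·!1 = 9·0 = 0
  i=9: C(9,9)·!0 = 1·1 = 1
Total = 229384.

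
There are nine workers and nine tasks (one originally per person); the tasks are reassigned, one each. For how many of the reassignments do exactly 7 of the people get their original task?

36

Pick the 7 fixed positions: C(9,7) = 36 ways.
The other 2 form a derangement: !2 = 1.
Total: 36 × 1 = 36.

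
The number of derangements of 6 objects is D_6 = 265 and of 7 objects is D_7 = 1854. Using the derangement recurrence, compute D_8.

14833

D_8 = (8-1)·(D_7 + D_6) = 7·(1854 + 265) = 7·2119 = 14833.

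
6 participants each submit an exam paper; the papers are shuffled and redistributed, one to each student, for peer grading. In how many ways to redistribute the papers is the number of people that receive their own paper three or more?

# with exactly i fixed is C(6,i)·!(6-i); sum over i=3..6:
  i=3: C(6,3)·!3 = 20·2 = 40
  i=4: C(6,4)·!2 = 15·1 = 15
  i=5: C(6,5)·!1 = 6·0 = 0
  i=6: C(6,6)·!0 = 1·1 = 1
Total = 56.

56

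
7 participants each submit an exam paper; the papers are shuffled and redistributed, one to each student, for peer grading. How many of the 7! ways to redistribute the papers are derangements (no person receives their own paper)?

1854

The subfactorial !7 = [7!/e] (nearest integer).
7! = 5040, and 5040/e ≈ 1854.11, so !7 = 1854.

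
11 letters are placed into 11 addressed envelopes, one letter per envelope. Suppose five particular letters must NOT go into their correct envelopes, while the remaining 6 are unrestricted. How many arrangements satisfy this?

Inclusion-exclusion on the 5 forbidden self-matches:
Σ_{j=0}^{5} (-1)^j C(5,j)(11-j)!
= C(5,0)·11! - C(5,1)·10! + C(5,2)·9! - C(5,3)·8! + C(5,4)·7! - C(5,5)·6!
= 39916800 - 18144000 + 3628800 - 403200 + 25200 - 720
= 25022880

25022880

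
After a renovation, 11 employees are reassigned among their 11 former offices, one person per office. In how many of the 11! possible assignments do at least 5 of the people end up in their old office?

146114

Sum C(11,i)·!(11-i) for i = 5..11:
  i=5: C(11,5)·!6 = 462·265 = 122430
  i=6: C(11,6)·!5 = 462·44 = 20328
  i=7: C(11,7)·!4 = 330·9 = 2970
  i=8: C(11,8)·!3 = 165·2 = 330
  i=9: C(11,9)·!2 = 55·1 = 55
  i=10: C(11,10)·!1 = 11·0 = 0
  i=11: C(11,11)·!0 = 1·1 = 1
Total = 146114.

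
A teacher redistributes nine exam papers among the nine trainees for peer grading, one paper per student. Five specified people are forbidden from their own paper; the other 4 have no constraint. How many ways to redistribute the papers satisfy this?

205056

Let A_j be the event that the j-th constrained one is fixed. By inclusion-exclusion over the 5 events:
Σ_{j=0}^{5} (-1)^j C(5,j)(9-j)!
= C(5,0)·9! - C(5,1)·8! + C(5,2)·7! - C(5,3)·6! + C(5,4)·5! - C(5,5)·4!
= 362880 - 201600 + 50400 - 7200 + 600 - 24
= 205056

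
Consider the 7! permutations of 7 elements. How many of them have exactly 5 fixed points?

21

Choose which 5 of the 7 are fixed: C(7,5) = 21.
The remaining 2 must be deranged: !2 = 1.
Total: 21 × 1 = 21.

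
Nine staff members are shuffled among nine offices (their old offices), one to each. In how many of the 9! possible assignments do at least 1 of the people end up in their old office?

229384

Sum C(9,i)·!(9-i) for i = 1..9:
  i=1: C(9,1)·!8 = 9·14833 = 133497
  i=2: C(9,2)·!7 = 36·1854 = 66744
  i=3: C(9,3)·!6 = 84·265 = 22260
  i=4: C(9,4)·!5 = 126·44 = 5544
  i=5: C(9,5)·!4 = 126·9 = 1134
  i=6: C(9,6)·!3 = 84·2 = 168
  i=7: C(9,7)·!2 = 36·1 = 36
  i=8: C(9,8)·!1 = 9·0 = 0
  i=9: C(9,9)·!0 = 1·1 = 1
Total = 229384.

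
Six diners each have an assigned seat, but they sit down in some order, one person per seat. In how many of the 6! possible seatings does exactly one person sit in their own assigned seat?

Choose which one of the 6 is fixed: C(6,1) = 6.
The other 5 form a derangement: !5 = 44.
Total: 6 × 44 = 264.

264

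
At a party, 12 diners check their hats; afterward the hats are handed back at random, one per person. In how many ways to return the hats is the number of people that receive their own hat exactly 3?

Choose which 3 of the 12 are fixed: C(12,3) = 220.
The remaining 9 must be deranged: !9 = 133496.
Total: 220 × 133496 = 29369120.

29369120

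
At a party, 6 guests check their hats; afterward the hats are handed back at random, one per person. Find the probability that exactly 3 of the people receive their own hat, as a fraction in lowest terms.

Favorable outcomes: C(6,3)·!3 = 20·2 = 40.
Total outcomes: 6! = 720.
Probability = 40/720 = 1/18.

1/18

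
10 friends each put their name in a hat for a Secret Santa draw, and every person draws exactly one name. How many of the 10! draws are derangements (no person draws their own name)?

The subfactorial !10 = [10!/e] (nearest integer).
10! = 3628800, and 3628800/e ≈ 1334960.92, so !10 = 1334961.

1334961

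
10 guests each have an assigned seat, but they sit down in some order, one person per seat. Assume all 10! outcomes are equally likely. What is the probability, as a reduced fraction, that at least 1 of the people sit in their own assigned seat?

Favorable outcomes: Σ_{i≥1} C(10,i)·!(10-i) = 10·133496 + 45·14833 + 120·1854 + 210·265 + 252·44 + 210·9 + 120·2 + 45·1 + 10·0 + 1·1 = 2293839.
Total outcomes: 10! = 3628800.
Probability = 2293839/3628800 = 28319/44800.

28319/44800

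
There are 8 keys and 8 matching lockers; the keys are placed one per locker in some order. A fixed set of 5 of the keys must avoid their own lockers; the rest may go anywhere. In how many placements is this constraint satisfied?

Inclusion-exclusion on the 5 forbidden self-matches:
Σ_{j=0}^{5} (-1)^j C(5,j)(8-j)!
= C(5,0)·8! - C(5,1)·7! + C(5,2)·6! - C(5,3)·5! + C(5,4)·4! - C(5,5)·3!
= 40320 - 25200 + 7200 - 1200 + 120 - 6
= 21234

21234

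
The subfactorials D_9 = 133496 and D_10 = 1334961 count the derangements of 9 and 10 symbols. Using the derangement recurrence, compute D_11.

D_11 = (11-1)·(D_10 + D_9) = 10·(1334961 + 133496) = 10·1468457 = 14684570.

14684570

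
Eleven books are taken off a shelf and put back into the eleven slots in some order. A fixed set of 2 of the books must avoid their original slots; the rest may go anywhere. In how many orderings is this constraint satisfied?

Inclusion-exclusion on the 2 forbidden self-matches:
Σ_{j=0}^{2} (-1)^j C(2,j)(11-j)!
= C(2,0)·11! - C(2,1)·10! + C(2,2)·9!
= 39916800 - 7257600 + 362880
= 33022080

33022080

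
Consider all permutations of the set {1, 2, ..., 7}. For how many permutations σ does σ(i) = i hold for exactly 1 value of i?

Pick the single fixed position: C(7,1) = 7 ways.
The remaining 6 must be deranged: !6 = 265.
Total: 7 × 265 = 1855.

1855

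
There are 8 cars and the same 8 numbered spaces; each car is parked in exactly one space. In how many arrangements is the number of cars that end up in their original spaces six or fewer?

40319

Sum C(8,i)·!(8-i) for i = 0..6:
  i=0: C(8,0)·!8 = 1·14833 = 14833
  i=1: C(8,1)·!7 = 8·1854 = 14832
  i=2: C(8,2)·!6 = 28·265 = 7420
  i=3: C(8,3)·!5 = 56·44 = 2464
  i=4: C(8,4)·!4 = 70·9 = 630
  i=5: C(8,5)·!3 = 56·2 = 112
  i=6: C(8,6)·!2 = 28·1 = 28
Total = 40319.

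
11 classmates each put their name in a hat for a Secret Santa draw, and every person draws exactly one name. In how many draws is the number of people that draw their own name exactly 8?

330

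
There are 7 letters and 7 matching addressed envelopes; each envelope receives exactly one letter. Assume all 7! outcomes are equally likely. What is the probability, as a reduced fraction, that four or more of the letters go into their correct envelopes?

23/1260

Favorable outcomes: Σ_{i≥4} C(7,i)·!(7-i) = 35·2 + 21·1 + 7·0 + 1·1 = 92.
Total outcomes: 7! = 5040.
Probability = 92/5040 = 23/1260.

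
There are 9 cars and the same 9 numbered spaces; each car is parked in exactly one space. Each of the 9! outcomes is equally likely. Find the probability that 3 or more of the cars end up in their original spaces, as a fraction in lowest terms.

Favorable outcomes: Σ_{i≥3} C(9,i)·!(9-i) = 84·265 + 126·44 + 126·9 + 84·2 + 36·1 + 9·0 + 1·1 = 29143.
Total outcomes: 9! = 362880.
Probability = 29143/362880 = 29143/362880.

29143/362880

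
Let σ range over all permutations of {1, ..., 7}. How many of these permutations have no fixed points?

1854

Recurrence: !7 = 6·(!6 + !5).
!7 = 6·(265 + 44) = 6·309 = 1854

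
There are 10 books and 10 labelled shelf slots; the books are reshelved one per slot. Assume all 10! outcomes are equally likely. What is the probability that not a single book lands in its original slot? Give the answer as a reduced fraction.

16481/44800

Favorable outcomes: !10 = 1334961.
Total outcomes: 10! = 3628800.
Probability = 1334961/3628800 = 16481/44800.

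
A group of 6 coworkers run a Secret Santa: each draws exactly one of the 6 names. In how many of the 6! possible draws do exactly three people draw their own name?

40

Pick the 3 fixed positions: C(6,3) = 20 ways.
The remaining 3 must be deranged: !3 = 2.
Total: 20 × 2 = 40.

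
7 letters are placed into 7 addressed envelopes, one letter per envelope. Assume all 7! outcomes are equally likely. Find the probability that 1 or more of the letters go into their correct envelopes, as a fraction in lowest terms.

Favorable outcomes: Σ_{i≥1} C(7,i)·!(7-i) = 7·265 + 21·44 + 35·9 + 35·2 + 21·1 + 7·0 + 1·1 = 3186.
Total outcomes: 7! = 5040.
Probability = 3186/5040 = 177/280.

177/280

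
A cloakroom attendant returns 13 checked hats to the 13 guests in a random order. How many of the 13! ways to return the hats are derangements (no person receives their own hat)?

2290792932

By inclusion-exclusion, !13 = Σ (-1)^k · 13!/k! for k=0..13
= 13! - 13!/1! + 13!/2! - 13!/3! + 13!/4! - 13!/5! + 13!/6! - 13!/7! + 13!/8! - 13!/9! + 13!/10! - 13!/11! + 13!/12! - 13!/13!
= 6227020800 - 6227020800 + 3113510400 - 1037836800 + 259459200 - 51891840 + 8648640 - 1235520 + 154440 - 17160 + 1716 - 156 + 13 - 1
= 2290792932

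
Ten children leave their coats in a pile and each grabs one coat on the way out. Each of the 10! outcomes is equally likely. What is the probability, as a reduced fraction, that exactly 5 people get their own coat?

Favorable outcomes: C(10,5)·!5 = 252·44 = 11088.
Total outcomes: 10! = 3628800.
Probability = 11088/3628800 = 11/3600.

11/3600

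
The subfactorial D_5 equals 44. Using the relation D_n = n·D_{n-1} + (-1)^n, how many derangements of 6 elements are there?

D_6 = 6·44 + 1 = 265.

265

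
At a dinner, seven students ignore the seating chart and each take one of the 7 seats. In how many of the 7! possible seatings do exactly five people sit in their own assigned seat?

21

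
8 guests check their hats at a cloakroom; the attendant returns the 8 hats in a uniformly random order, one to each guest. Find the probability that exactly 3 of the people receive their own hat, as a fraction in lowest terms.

Favorable outcomes: C(8,3)·!5 = 56·44 = 2464.
Total outcomes: 8! = 40320.
Probability = 2464/40320 = 11/180.

11/180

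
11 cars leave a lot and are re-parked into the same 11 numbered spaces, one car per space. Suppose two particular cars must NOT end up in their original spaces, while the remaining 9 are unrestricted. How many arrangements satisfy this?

33022080

Let A_j be the event that the j-th constrained one is fixed. By inclusion-exclusion over the 2 events:
Σ_{j=0}^{2} (-1)^j C(2,j)(11-j)!
= C(2,0)·11! - C(2,1)·10! + C(2,2)·9!
= 39916800 - 7257600 + 362880
= 33022080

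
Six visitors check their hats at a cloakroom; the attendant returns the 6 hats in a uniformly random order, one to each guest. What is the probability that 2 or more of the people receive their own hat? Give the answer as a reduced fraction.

Favorable outcomes: Σ_{i≥2} C(6,i)·!(6-i) = 15·9 + 20·2 + 15·1 + 6·0 + 1·1 = 191.
Total outcomes: 6! = 720.
Probability = 191/720 = 191/720.

191/720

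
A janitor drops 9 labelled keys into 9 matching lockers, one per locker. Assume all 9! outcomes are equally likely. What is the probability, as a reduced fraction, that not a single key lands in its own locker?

Favorable outcomes: !9 = 133496.
Total outcomes: 9! = 362880.
Probability = 133496/362880 = 16687/45360.

16687/45360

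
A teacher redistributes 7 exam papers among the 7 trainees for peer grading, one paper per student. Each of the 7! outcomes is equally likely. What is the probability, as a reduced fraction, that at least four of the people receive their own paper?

23/1260

Favorable outcomes: Σ_{i≥4} C(7,i)·!(7-i) = 35·2 + 21·1 + 7·0 + 1·1 = 92.
Total outcomes: 7! = 5040.
Probability = 92/5040 = 23/1260.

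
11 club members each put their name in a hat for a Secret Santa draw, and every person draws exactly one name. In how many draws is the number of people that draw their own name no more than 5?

39893116

Sum C(11,i)·!(11-i) for i = 0..5:
  i=0: C(11,0)·!11 = 1·14684570 = 14684570
  i=1: C(11,1)·!10 = 11·1334961 = 14684571
  i=2: C(11,2)·!9 = 55·133496 = 7342280
  i=3: C(11,3)·!8 = 165·14833 = 2447445
  i=4: C(11,4)·!7 = 330·1854 = 611820
  i=5: C(11,5)·!6 = 462·265 = 122430
Total = 39893116.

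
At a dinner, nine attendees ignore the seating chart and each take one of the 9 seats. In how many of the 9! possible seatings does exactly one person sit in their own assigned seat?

Pick the single fixed position: C(9,1) = 9 ways.
The remaining 8 must be deranged: !8 = 14833.
Total: 9 × 14833 = 133497.

133497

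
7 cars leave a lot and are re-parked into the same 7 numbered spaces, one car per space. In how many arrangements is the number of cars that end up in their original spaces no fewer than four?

Sum C(7,i)·!(7-i) for i = 4..7:
  i=4: C(7,4)·!3 = 35·2 = 70
  i=5: C(7,5)·!2 = 21·1 = 21
  i=6: C(7,6)·!1 = 7·0 = 0
  i=7: C(7,7)·!0 = 1·1 = 1
Total = 92.

92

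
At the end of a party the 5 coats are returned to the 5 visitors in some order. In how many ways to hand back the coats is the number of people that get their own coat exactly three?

Choose which 3 of the 5 are fixed: C(5,3) = 10.
The remaining 2 must be deranged: !2 = 1.
Total: 10 × 1 = 10.

10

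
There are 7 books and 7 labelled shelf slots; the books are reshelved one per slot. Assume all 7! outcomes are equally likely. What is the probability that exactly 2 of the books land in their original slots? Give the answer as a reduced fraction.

11/60

Favorable outcomes: C(7,2)·!5 = 21·44 = 924.
Total outcomes: 7! = 5040.
Probability = 924/5040 = 11/60.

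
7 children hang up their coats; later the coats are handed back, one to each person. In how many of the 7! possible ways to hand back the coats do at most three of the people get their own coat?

4948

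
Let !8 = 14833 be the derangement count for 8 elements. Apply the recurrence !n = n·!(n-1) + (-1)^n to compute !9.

133496

!9 = 9·14833 - 1 = 133496.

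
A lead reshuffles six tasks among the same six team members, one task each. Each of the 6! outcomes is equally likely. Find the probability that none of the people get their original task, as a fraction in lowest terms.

53/144

Favorable outcomes: !6 = 265.
Total outcomes: 6! = 720.
Probability = 265/720 = 53/144.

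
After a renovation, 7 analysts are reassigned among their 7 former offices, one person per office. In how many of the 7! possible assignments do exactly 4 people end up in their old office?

Choose which 4 of the 7 are fixed: C(7,4) = 35.
The remaining 3 must be deranged: !3 = 2.
Total: 35 × 2 = 70.

70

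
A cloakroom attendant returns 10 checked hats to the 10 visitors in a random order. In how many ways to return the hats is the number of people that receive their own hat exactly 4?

55650

Choose which 4 of the 10 are fixed: C(10,4) = 210.
The remaining 6 must be deranged: !6 = 265.
Total: 210 × 265 = 55650.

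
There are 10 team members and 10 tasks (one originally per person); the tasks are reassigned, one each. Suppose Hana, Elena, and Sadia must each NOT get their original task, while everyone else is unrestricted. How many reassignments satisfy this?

Let A_j be the event that the j-th constrained one is fixed. By inclusion-exclusion over the 3 events:
Σ_{j=0}^{3} (-1)^j C(3,j)(10-j)!
= C(3,0)·10! - C(3,1)·9! + C(3,2)·8! - C(3,3)·7!
= 3628800 - 1088640 + 120960 - 5040
= 2656080

2656080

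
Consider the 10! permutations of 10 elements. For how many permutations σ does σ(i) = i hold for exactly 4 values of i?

Pick the 4 fixed positions: C(10,4) = 210 ways.
The other 6 form a derangement: !6 = 265.
Total: 210 × 265 = 55650.

55650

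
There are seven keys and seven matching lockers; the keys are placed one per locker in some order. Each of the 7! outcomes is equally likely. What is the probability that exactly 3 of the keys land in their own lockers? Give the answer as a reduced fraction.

Favorable outcomes: C(7,3)·!4 = 35·9 = 315.
Total outcomes: 7! = 5040.
Probability = 315/5040 = 1/16.

1/16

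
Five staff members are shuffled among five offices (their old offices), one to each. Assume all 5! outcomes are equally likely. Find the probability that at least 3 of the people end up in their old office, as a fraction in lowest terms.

11/120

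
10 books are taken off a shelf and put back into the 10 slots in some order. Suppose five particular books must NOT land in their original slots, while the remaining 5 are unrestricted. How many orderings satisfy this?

Inclusion-exclusion on the 5 forbidden self-matches:
Σ_{j=0}^{5} (-1)^j C(5,j)(10-j)!
= C(5,0)·10! - C(5,1)·9! + C(5,2)·8! - C(5,3)·7! + C(5,4)·6! - C(5,5)·5!
= 3628800 - 1814400 + 403200 - 50400 + 3600 - 120
= 2170680

2170680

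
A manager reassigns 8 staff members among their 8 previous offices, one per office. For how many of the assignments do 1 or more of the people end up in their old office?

25487

# with exactly i fixed is C(8,i)·!(8-i); sum over i=1..8:
  i=1: C(8,1)·!7 = 8·1854 = 14832
  i=2: C(8,2)·!6 = 28·265 = 7420
  i=3: C(8,3)·!5 = 56·44 = 2464
  i=4: C(8,4)·!4 = 70·9 = 630
  i=5: C(8,5)·!3 = 56·2 = 112
  i=6: C(8,6)·!2 = 28·1 = 28
  i=7: C(8,7)·!1 = 8·0 = 0
  i=8: C(8,8)·!0 = 1·1 = 1
Total = 25487.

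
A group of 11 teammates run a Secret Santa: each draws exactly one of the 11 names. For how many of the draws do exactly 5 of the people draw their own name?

122430

Choose which 5 of the 11 are fixed: C(11,5) = 462.
The remaining 6 must be deranged: !6 = 265.
Total: 462 × 265 = 122430.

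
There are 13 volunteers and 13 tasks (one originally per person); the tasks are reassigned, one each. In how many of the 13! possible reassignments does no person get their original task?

Recurrence: !13 = 13·!12 + (-1)^13.
!13 = 13·176214841 - 1 = 2290792932

2290792932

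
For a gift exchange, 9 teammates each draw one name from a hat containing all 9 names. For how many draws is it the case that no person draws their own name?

The subfactorial !9 = [9!/e] (nearest integer).
9! = 362880, and 362880/e ≈ 133496.09, so !9 = 133496.

133496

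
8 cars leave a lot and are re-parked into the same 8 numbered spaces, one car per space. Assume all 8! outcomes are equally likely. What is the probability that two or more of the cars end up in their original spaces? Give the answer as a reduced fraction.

Favorable outcomes: Σ_{i≥2} C(8,i)·!(8-i) = 28·265 + 56·44 + 70·9 + 56·2 + 28·1 + 8·0 + 1·1 = 10655.
Total outcomes: 8! = 40320.
Probability = 10655/40320 = 2131/8064.

2131/8064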